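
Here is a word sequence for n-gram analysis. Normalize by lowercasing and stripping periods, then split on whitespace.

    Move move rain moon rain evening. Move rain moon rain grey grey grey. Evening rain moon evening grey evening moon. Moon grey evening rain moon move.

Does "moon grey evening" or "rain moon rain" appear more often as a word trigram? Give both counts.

"rain moon rain" (2 vs 1)

"moon grey evening": 1 occurrence
"rain moon rain": 2 occurrences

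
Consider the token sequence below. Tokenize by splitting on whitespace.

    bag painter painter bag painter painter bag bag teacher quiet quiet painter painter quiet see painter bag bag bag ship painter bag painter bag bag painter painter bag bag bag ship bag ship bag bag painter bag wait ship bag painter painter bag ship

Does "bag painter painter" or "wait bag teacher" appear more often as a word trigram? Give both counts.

"bag painter painter": 4 occurrences
"wait bag teacher": 0 occurrences

"bag painter painter" (4 vs 0)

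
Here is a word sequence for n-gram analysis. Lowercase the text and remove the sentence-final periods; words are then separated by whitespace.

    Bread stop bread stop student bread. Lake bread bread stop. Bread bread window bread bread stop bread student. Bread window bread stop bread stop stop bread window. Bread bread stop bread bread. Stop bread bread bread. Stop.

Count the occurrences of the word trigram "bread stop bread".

6

Scanning the 35 overlapping trigram windows for "bread stop bread":
  position 1–3: bread stop bread
  position 9–11: bread stop bread
  position 15–17: bread stop bread
  position 21–23: bread stop bread
  position 29–31: bread stop bread
  position 32–34: bread stop bread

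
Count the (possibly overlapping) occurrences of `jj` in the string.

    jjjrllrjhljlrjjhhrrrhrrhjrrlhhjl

Sliding a length-2 window over the 32 characters (31 positions):
  position 1–2: jj
  position 2–3: jj
  position 14–15: jj

3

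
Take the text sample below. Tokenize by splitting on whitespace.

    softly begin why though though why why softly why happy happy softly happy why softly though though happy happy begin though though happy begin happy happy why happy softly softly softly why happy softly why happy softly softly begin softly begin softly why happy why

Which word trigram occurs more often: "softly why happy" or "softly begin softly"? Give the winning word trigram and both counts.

"softly why happy" (4 vs 2)

"softly why happy": 4 occurrences
"softly begin softly": 2 occurrences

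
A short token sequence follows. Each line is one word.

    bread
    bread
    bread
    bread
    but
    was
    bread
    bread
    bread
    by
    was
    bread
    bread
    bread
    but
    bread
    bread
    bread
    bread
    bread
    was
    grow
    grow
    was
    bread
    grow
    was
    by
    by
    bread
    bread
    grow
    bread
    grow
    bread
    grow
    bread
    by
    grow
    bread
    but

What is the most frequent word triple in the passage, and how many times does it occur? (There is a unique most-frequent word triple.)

Trigram frequencies (highest first):
  bread bread bread: 7
  bread grow bread: 3
  bread bread but: 2
  was bread bread: 2
  grow bread grow: 2
  bread but was: 1
  … (22 more, each ≤ 1)

"bread bread bread", 7 times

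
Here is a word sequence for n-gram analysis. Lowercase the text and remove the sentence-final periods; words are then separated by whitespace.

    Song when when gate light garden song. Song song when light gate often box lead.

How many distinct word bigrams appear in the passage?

15 tokens → 14 bigram windows in total.
Repeated bigrams (each contributes count−1 duplicates):
  song song: 2
  song when: 2
2 duplicate windows → 14 − 2 = 12 distinct.

12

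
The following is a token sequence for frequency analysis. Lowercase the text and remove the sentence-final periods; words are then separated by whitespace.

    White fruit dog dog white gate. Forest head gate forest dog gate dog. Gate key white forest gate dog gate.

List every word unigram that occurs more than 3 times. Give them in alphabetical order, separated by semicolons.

dog; gate

Unigram counts meeting the condition (more than 3 times):
  dog: 5
  gate: 6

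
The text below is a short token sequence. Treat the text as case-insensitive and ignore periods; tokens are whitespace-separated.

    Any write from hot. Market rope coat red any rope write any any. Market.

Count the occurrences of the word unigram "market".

2

Scanning the 14 tokens for "market":
  position 5: market
  position 14: market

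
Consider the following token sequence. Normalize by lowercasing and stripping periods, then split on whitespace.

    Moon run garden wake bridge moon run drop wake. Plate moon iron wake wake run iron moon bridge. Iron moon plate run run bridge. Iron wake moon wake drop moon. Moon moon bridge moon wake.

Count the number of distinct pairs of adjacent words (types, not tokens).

35 tokens → 34 bigram windows in total.
Repeated bigrams (each contributes count−1 duplicates):
  bridge iron: 2
  bridge moon: 2
  iron moon: 2
  iron wake: 2
  moon bridge: 2
  moon moon: 2
  moon run: 2
  moon wake: 2
8 duplicate windows → 34 − 8 = 26 distinct.

26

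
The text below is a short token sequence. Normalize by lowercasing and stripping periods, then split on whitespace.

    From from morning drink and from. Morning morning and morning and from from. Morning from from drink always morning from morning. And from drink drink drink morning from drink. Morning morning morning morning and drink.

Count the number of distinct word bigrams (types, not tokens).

15

35 tokens → 34 bigram windows in total.
Repeated bigrams (each contributes count−1 duplicates):
  from morning: 4
  morning and: 4
  morning morning: 4
  and from: 3
  from drink: 3
  from from: 3
  morning from: 3
  drink drink: 2
  … (1 more repeated)
19 duplicate windows → 34 − 19 = 15 distinct.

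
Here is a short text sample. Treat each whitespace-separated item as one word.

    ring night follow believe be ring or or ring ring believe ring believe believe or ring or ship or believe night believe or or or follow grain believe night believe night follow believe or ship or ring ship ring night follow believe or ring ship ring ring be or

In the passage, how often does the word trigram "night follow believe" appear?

Scanning the 47 overlapping trigram windows for "night follow believe":
  position 2–4: night follow believe
  position 31–33: night follow believe
  position 40–42: night follow believe

3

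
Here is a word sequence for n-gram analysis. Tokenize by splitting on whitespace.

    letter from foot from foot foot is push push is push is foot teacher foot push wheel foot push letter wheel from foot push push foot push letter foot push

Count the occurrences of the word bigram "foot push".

5

Scanning the 29 overlapping bigram windows for "foot push":
  position 15–16: foot push
  position 18–19: foot push
  position 23–24: foot push
  position 26–27: foot push
  position 29–30: foot push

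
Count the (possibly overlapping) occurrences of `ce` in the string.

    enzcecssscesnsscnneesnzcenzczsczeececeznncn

Sliding a length-2 window over the 43 characters (42 positions):
  position 4–5: ce
  position 10–11: ce
  position 24–25: ce
  position 35–36: ce
  position 37–38: ce

5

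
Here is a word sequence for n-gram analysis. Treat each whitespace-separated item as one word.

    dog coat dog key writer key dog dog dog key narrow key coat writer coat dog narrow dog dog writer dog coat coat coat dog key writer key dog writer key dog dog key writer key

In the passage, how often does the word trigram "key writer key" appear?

Scanning the 34 overlapping trigram windows for "key writer key":
  position 4–6: key writer key
  position 26–28: key writer key
  position 34–36: key writer key

3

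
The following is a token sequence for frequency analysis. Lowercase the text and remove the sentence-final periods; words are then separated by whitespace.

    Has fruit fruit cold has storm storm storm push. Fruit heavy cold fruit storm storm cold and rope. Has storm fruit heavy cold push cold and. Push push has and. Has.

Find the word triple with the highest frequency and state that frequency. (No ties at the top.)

Trigram frequencies (highest first):
  fruit heavy cold: 2
  has fruit fruit: 1
  fruit fruit cold: 1
  fruit cold has: 1
  cold has storm: 1
  has storm storm: 1
  … (22 more, each ≤ 1)

"fruit heavy cold", 2 times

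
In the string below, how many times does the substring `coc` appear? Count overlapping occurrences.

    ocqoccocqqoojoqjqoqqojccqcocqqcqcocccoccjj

4

Sliding a length-3 window over the 42 characters (40 positions):
  position 6–8: coc
  position 26–28: coc
  position 33–35: coc
  position 37–39: coc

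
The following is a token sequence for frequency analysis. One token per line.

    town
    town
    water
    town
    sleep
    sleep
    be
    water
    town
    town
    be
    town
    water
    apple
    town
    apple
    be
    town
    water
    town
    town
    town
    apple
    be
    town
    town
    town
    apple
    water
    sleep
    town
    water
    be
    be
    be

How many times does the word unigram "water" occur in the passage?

6

Scanning the 35 tokens for "water":
  position 3: water
  position 8: water
  position 13: water
  position 19: water
  position 29: water
  position 32: water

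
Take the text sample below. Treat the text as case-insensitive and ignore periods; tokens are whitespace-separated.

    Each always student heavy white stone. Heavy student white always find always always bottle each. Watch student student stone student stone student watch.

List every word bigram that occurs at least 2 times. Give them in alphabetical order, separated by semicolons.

stone student; student stone

Bigram counts meeting the condition (at least 2 times):
  stone student: 2
  student stone: 2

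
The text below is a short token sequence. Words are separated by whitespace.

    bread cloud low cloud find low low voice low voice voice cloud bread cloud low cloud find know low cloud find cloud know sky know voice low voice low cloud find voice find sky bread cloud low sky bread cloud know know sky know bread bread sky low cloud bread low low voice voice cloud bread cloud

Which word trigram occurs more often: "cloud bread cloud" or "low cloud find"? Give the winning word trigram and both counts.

"cloud bread cloud": 2 occurrences
"low cloud find": 4 occurrences

"low cloud find" (4 vs 2)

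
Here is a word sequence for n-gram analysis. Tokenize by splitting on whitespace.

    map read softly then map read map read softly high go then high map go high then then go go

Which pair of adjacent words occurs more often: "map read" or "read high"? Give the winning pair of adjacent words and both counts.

"map read": 3 occurrences
"read high": 0 occurrences

"map read" (3 vs 0)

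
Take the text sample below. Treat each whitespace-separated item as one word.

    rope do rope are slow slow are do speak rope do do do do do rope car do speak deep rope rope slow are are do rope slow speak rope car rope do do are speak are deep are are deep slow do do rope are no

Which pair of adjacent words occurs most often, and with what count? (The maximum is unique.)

Bigram frequencies (highest first):
  do do: 6
  do rope: 4
  rope do: 3
  rope are: 2
  slow are: 2
  are do: 2
  … (21 more, each ≤ 2)

"do do", 6 times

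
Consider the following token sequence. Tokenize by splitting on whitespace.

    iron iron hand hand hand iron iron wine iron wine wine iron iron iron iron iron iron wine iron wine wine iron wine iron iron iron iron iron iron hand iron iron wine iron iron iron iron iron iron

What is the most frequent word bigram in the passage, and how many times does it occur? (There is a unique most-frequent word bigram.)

Bigram frequencies (highest first):
  iron iron: 18
  iron wine: 6
  wine iron: 6
  iron hand: 2
  hand hand: 2
  hand iron: 2
  … (1 more, each ≤ 2)

"iron iron", 18 times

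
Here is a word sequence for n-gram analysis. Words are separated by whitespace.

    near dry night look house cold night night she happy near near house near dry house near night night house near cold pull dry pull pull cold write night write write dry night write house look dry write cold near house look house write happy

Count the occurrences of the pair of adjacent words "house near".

3

Scanning the 44 overlapping bigram windows for "house near":
  position 13–14: house near
  position 16–17: house near
  position 20–21: house near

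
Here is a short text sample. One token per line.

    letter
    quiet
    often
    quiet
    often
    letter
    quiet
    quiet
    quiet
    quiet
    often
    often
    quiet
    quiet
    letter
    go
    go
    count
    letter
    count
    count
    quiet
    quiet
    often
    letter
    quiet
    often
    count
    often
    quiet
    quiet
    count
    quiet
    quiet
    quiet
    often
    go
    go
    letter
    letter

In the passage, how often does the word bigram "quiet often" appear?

6

Scanning the 39 overlapping bigram windows for "quiet often":
  position 2–3: quiet often
  position 4–5: quiet often
  position 10–11: quiet often
  position 23–24: quiet often
  position 26–27: quiet often
  position 35–36: quiet often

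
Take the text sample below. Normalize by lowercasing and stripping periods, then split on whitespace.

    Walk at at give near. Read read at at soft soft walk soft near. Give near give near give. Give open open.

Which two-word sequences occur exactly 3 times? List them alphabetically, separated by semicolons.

give near; near give

Bigram counts meeting the condition (exactly 3 times):
  give near: 3
  near give: 3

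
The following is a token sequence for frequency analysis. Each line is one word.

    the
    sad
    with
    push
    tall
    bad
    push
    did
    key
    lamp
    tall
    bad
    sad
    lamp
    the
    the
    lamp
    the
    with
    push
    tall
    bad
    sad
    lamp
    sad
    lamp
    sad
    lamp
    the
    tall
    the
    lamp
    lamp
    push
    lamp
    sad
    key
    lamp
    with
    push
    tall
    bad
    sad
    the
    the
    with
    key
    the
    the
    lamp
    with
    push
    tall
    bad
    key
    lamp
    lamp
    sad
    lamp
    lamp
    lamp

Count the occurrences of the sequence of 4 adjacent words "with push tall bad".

4

Scanning the 58 overlapping 4-gram windows for "with push tall bad":
  position 3–6: with push tall bad
  position 19–22: with push tall bad
  position 39–42: with push tall bad
  position 51–54: with push tall bad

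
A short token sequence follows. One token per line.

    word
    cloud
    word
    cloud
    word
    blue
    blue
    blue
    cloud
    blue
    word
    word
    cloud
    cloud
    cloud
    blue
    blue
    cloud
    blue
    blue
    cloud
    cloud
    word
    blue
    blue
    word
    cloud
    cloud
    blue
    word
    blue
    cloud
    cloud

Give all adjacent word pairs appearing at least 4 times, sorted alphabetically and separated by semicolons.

blue blue; blue cloud; cloud blue; cloud cloud; word cloud

Bigram counts meeting the condition (at least 4 times):
  blue blue: 5
  blue cloud: 4
  cloud blue: 4
  cloud cloud: 5
  word cloud: 4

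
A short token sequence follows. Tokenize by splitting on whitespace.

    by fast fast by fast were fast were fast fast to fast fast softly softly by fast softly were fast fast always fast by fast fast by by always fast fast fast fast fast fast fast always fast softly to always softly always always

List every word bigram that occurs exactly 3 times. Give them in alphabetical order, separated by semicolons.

always fast; fast by; fast softly; were fast

Bigram counts meeting the condition (exactly 3 times):
  always fast: 3
  fast by: 3
  fast softly: 3
  were fast: 3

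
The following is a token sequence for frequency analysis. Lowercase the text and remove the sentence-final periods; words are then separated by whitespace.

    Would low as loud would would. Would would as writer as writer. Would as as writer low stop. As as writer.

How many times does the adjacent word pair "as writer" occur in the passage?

Scanning the 20 overlapping bigram windows for "as writer":
  position 9–10: as writer
  position 11–12: as writer
  position 15–16: as writer
  position 20–21: as writer

4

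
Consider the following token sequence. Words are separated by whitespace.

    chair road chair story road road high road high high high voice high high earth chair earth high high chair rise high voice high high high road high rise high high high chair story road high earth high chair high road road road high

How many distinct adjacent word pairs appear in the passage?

19

44 tokens → 43 bigram windows in total.
Repeated bigrams (each contributes count−1 duplicates):
  high high: 8
  road high: 5
  high chair: 3
  high road: 3
  road road: 3
  chair story: 2
  earth high: 2
  high earth: 2
  … (4 more repeated)
24 duplicate windows → 43 − 24 = 19 distinct.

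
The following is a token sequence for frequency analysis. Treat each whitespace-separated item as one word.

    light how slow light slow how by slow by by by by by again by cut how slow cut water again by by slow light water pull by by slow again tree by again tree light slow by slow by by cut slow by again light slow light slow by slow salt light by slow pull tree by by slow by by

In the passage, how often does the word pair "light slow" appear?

4

Scanning the 61 overlapping bigram windows for "light slow":
  position 4–5: light slow
  position 36–37: light slow
  position 46–47: light slow
  position 48–49: light slow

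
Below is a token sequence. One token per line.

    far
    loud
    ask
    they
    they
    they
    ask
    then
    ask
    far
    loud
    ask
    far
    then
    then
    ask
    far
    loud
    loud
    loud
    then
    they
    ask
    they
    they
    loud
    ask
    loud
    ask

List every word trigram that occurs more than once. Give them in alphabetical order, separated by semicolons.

ask far loud; ask they they; far loud ask; then ask far

Trigram counts meeting the condition (more than once):
  ask far loud: 2
  ask they they: 2
  far loud ask: 2
  then ask far: 2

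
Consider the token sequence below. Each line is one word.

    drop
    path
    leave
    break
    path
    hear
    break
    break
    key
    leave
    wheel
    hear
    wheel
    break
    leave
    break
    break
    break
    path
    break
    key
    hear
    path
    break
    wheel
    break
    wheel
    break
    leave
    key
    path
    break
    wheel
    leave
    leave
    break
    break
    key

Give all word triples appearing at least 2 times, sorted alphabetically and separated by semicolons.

Trigram counts meeting the condition (at least 2 times):
  break break key: 2
  break wheel break: 2
  leave break break: 2
  path break wheel: 2
  wheel break leave: 2

break break key; break wheel break; leave break break; path break wheel; wheel break leave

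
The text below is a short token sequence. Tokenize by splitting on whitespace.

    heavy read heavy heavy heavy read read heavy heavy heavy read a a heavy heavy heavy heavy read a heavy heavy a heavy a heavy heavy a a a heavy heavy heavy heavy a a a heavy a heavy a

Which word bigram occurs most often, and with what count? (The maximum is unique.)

Bigram frequencies (highest first):
  heavy heavy: 12
  a heavy: 7
  heavy a: 6
  a a: 5
  heavy read: 4
  read heavy: 2
  … (2 more, each ≤ 2)

"heavy heavy", 12 times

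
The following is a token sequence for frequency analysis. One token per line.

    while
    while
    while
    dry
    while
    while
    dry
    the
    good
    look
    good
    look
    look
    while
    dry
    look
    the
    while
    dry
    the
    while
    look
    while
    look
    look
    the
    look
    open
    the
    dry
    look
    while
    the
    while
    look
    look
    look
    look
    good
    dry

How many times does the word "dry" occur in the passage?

Scanning the 40 tokens for "dry":
  position 4: dry
  position 7: dry
  position 15: dry
  position 19: dry
  position 30: dry
  position 40: dry

6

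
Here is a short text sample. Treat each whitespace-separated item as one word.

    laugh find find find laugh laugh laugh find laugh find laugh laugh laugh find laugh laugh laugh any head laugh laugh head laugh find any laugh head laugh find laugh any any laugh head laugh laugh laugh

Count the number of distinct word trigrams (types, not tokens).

37 tokens → 35 trigram windows in total.
Repeated trigrams (each contributes count−1 duplicates):
  laugh find laugh: 4
  laugh laugh laugh: 4
  find laugh laugh: 3
  laugh head laugh: 3
  any laugh head: 2
  head laugh find: 2
  head laugh laugh: 2
  laugh laugh find: 2
14 duplicate windows → 35 − 14 = 21 distinct.

21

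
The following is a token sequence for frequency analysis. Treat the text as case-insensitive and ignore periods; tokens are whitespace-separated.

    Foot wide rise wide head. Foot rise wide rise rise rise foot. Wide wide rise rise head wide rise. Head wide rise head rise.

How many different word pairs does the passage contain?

12

24 tokens → 23 bigram windows in total.
Repeated bigrams (each contributes count−1 duplicates):
  wide rise: 5
  rise head: 3
  rise rise: 3
  foot wide: 2
  head wide: 2
  rise wide: 2
11 duplicate windows → 23 − 11 = 12 distinct.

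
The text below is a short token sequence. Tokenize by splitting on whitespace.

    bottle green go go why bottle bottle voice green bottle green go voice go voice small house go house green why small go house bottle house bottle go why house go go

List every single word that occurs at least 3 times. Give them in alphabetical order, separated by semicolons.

Unigram counts meeting the condition (at least 3 times):
  bottle: 6
  go: 9
  green: 4
  house: 5
  voice: 3
  why: 3

bottle; go; green; house; voice; why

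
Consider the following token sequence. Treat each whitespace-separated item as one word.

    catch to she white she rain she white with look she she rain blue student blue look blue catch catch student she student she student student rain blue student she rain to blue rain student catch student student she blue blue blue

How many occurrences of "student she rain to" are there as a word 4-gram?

Scanning the 39 overlapping 4-gram windows for "student she rain to":
  position 29–32: student she rain to

1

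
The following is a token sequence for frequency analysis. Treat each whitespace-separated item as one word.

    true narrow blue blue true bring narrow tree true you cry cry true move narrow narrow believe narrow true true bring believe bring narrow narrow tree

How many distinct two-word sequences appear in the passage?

21

26 tokens → 25 bigram windows in total.
Repeated bigrams (each contributes count−1 duplicates):
  bring narrow: 2
  narrow narrow: 2
  narrow tree: 2
  true bring: 2
4 duplicate windows → 25 − 4 = 21 distinct.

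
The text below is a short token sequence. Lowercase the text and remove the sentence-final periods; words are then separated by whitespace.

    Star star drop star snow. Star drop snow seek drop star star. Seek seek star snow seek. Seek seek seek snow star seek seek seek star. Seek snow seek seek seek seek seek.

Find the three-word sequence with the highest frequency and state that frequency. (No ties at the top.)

Trigram frequencies (highest first):
  seek seek seek: 6
  star seek seek: 2
  seek seek star: 2
  snow seek seek: 2
  star star drop: 1
  star drop star: 1
  … (17 more, each ≤ 1)

"seek seek seek", 6 times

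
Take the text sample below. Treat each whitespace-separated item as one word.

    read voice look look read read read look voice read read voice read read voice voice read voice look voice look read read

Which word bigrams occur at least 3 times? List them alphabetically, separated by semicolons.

read read; read voice; voice look; voice read

Bigram counts meeting the condition (at least 3 times):
  read read: 5
  read voice: 4
  voice look: 3
  voice read: 3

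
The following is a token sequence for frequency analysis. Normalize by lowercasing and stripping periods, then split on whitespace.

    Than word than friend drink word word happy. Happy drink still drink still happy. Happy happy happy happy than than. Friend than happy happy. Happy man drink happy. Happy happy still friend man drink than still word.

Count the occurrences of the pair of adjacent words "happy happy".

Scanning the 36 overlapping bigram windows for "happy happy":
  position 8–9: happy happy
  position 14–15: happy happy
  position 15–16: happy happy
  position 16–17: happy happy
  position 17–18: happy happy
  position 23–24: happy happy
  position 24–25: happy happy
  position 28–29: happy happy
  position 29–30: happy happy

9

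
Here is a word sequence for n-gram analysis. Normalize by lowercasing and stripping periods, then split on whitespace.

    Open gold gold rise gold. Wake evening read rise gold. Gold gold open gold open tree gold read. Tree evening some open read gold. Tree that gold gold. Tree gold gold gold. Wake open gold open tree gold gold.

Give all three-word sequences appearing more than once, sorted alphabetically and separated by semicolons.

gold gold gold; gold open tree; open gold open; open tree gold; tree gold gold

Trigram counts meeting the condition (more than once):
  gold gold gold: 2
  gold open tree: 2
  open gold open: 2
  open tree gold: 2
  tree gold gold: 2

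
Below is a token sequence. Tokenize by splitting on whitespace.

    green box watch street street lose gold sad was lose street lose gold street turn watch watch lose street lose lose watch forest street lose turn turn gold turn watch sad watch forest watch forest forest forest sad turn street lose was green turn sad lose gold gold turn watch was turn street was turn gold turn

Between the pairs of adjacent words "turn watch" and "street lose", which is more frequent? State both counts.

"turn watch": 3 occurrences
"street lose": 5 occurrences

"street lose" (5 vs 3)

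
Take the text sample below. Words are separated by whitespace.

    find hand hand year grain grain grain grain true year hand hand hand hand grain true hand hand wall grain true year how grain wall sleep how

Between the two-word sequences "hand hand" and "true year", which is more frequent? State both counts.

"hand hand" (5 vs 2)

"hand hand": 5 occurrences
"true year": 2 occurrences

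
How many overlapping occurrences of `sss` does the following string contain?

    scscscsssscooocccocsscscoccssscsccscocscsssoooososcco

4

Sliding a length-3 window over the 53 characters (51 positions):
  position 7–9: sss
  position 8–10: sss
  position 28–30: sss
  position 41–43: sss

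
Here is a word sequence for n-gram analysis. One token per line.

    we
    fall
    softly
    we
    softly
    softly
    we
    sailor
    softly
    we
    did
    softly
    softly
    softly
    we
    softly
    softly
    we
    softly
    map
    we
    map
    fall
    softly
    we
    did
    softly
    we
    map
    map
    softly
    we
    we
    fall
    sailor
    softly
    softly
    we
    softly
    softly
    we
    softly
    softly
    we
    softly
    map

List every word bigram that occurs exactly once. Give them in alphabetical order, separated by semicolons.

fall sailor; map fall; map map; map softly; map we; we sailor; we we

Bigram counts meeting the condition (exactly once):
  fall sailor: 1
  map fall: 1
  map map: 1
  map softly: 1
  map we: 1
  we sailor: 1
  we we: 1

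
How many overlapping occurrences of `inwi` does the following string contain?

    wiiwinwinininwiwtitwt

2

Sliding a length-4 window over the 21 characters (18 positions):
  position 5–8: inwi
  position 12–15: inwi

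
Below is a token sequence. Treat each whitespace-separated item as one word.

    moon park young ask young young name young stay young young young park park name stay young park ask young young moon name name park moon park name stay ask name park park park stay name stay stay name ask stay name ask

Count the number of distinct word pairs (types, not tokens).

43 tokens → 42 bigram windows in total.
Repeated bigrams (each contributes count−1 duplicates):
  young young: 4
  name stay: 3
  park park: 3
  stay name: 3
  ask young: 2
  moon park: 2
  name ask: 2
  name park: 2
  … (3 more repeated)
16 duplicate windows → 42 − 16 = 26 distinct.

26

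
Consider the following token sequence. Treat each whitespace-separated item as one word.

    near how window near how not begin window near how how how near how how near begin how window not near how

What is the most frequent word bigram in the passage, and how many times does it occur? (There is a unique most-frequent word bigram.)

Bigram frequencies (highest first):
  near how: 5
  how how: 3
  how window: 2
  window near: 2
  how near: 2
  how not: 1
  … (6 more, each ≤ 1)

"near how", 5 times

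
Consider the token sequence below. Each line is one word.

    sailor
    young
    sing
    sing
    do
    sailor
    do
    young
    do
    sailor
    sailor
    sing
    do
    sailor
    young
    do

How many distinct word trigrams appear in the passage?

16 tokens → 14 trigram windows in total.
Repeated trigrams (each contributes count−1 duplicates):
  sing do sailor: 2
1 duplicate windows → 14 − 1 = 13 distinct.

13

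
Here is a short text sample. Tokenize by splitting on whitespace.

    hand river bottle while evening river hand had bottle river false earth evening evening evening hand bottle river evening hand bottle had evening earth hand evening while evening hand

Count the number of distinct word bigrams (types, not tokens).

22

29 tokens → 28 bigram windows in total.
Repeated bigrams (each contributes count−1 duplicates):
  evening hand: 3
  bottle river: 2
  evening evening: 2
  hand bottle: 2
  while evening: 2
6 duplicate windows → 28 − 6 = 22 distinct.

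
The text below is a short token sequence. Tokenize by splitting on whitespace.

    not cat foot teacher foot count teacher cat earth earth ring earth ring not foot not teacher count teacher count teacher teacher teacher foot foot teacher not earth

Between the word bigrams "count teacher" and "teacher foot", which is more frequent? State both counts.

"count teacher" (3 vs 2)

"count teacher": 3 occurrences
"teacher foot": 2 occurrences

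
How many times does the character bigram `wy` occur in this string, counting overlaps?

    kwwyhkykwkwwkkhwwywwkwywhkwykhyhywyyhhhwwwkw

5

Sliding a length-2 window over the 44 characters (43 positions):
  position 3–4: wy
  position 17–18: wy
  position 22–23: wy
  position 27–28: wy
  position 34–35: wy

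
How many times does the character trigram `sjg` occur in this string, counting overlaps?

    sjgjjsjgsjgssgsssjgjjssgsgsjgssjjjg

5

Sliding a length-3 window over the 35 characters (33 positions):
  position 1–3: sjg
  position 6–8: sjg
  position 9–11: sjg
  position 17–19: sjg
  position 27–29: sjg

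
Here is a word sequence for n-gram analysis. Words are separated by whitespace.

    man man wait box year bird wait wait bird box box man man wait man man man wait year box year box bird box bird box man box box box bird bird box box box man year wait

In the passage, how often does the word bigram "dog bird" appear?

0

Scanning the 37 overlapping bigram windows for "dog bird":
  (none found)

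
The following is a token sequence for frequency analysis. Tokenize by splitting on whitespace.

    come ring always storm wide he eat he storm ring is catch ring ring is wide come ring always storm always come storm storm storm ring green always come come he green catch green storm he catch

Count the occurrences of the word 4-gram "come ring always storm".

2

Scanning the 34 overlapping 4-gram windows for "come ring always storm":
  position 1–4: come ring always storm
  position 17–20: come ring always storm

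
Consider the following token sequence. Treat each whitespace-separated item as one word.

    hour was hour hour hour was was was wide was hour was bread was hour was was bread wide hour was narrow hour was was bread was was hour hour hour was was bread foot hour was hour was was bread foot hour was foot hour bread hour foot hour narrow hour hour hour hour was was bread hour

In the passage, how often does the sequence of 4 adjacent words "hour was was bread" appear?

Scanning the 56 overlapping 4-gram windows for "hour was was bread":
  position 15–18: hour was was bread
  position 23–26: hour was was bread
  position 31–34: hour was was bread
  position 38–41: hour was was bread
  position 55–58: hour was was bread

5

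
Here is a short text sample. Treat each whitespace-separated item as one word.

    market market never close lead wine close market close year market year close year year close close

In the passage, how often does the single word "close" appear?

6

Scanning the 17 tokens for "close":
  position 4: close
  position 7: close
  position 9: close
  position 13: close
  position 16: close
  position 17: close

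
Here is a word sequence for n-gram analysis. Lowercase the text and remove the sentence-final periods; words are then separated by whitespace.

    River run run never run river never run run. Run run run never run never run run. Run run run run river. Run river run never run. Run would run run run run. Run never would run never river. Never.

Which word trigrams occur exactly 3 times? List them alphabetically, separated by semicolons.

Trigram counts meeting the condition (exactly 3 times):
  never run run: 3
  run run never: 3

never run run; run run never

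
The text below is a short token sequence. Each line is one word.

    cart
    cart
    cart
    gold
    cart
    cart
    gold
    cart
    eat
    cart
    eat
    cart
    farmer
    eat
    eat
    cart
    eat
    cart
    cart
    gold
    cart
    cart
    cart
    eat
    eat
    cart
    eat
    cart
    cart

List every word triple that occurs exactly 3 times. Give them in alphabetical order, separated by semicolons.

cart cart gold; cart gold cart; eat cart eat

Trigram counts meeting the condition (exactly 3 times):
  cart cart gold: 3
  cart gold cart: 3
  eat cart eat: 3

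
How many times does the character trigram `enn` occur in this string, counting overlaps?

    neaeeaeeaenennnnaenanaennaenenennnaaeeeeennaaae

Sliding a length-3 window over the 47 characters (45 positions):
  position 12–14: enn
  position 23–25: enn
  position 31–33: enn
  position 41–43: enn

4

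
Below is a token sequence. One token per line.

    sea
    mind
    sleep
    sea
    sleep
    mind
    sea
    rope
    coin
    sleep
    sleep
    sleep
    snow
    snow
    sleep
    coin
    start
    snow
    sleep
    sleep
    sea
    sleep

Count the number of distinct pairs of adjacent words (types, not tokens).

16

22 tokens → 21 bigram windows in total.
Repeated bigrams (each contributes count−1 duplicates):
  sleep sleep: 3
  sea sleep: 2
  sleep sea: 2
  snow sleep: 2
5 duplicate windows → 21 − 5 = 16 distinct.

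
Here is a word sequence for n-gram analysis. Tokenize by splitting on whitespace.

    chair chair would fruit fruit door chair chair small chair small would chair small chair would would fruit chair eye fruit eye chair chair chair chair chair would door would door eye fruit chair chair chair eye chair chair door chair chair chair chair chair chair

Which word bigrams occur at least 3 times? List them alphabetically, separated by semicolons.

Bigram counts meeting the condition (at least 3 times):
  chair chair: 14
  chair small: 3
  chair would: 3

chair chair; chair small; chair would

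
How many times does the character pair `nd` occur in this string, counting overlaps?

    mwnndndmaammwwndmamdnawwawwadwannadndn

Sliding a length-2 window over the 38 characters (37 positions):
  position 4–5: nd
  position 6–7: nd
  position 15–16: nd
  position 36–37: nd

4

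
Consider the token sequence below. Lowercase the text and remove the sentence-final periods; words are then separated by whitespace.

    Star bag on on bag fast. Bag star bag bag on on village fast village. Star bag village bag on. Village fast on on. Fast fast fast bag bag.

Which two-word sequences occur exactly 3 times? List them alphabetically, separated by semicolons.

bag on; on on; star bag

Bigram counts meeting the condition (exactly 3 times):
  bag on: 3
  on on: 3
  star bag: 3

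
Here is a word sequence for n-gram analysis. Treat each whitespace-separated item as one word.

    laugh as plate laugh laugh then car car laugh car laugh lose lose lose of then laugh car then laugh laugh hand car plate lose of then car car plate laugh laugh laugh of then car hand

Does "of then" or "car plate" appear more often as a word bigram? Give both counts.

"of then" (3 vs 2)

"of then": 3 occurrences
"car plate": 2 occurrences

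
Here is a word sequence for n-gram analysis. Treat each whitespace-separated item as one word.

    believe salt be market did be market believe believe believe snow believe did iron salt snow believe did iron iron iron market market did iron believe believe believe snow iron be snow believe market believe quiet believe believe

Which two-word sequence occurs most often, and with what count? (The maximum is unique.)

Bigram frequencies (highest first):
  believe believe: 5
  snow believe: 3
  did iron: 3
  be market: 2
  market did: 2
  market believe: 2
  … (17 more, each ≤ 2)

"believe believe", 5 times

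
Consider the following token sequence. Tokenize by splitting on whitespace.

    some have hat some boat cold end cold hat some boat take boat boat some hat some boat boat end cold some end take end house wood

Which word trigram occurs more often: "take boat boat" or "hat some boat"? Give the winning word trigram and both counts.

"take boat boat": 1 occurrence
"hat some boat": 3 occurrences

"hat some boat" (3 vs 1)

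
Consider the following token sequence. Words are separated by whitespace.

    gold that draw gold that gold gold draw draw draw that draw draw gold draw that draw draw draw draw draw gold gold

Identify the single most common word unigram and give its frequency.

"draw", 12 times

Unigram frequencies (highest first):
  draw: 12
  gold: 7
  that: 4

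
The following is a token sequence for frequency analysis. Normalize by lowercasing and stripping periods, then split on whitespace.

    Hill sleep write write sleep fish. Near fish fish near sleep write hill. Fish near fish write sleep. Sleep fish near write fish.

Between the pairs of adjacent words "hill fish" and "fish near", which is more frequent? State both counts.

"hill fish": 1 occurrence
"fish near": 4 occurrences

"fish near" (4 vs 1)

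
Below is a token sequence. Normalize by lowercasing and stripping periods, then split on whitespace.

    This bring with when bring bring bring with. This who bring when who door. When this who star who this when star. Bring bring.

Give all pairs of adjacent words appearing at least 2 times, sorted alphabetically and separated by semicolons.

Bigram counts meeting the condition (at least 2 times):
  bring bring: 3
  bring with: 2
  this who: 2

bring bring; bring with; this who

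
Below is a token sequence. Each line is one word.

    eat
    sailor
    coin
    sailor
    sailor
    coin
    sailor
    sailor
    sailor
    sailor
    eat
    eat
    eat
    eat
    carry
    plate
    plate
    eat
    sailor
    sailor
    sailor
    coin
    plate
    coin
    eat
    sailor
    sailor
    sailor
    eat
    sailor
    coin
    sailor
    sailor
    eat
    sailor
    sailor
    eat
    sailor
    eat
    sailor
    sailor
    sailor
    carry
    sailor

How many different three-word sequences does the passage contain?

44 tokens → 42 trigram windows in total.
Repeated trigrams (each contributes count−1 duplicates):
  sailor sailor sailor: 5
  eat sailor sailor: 4
  sailor eat sailor: 4
  sailor sailor eat: 4
  coin sailor sailor: 3
  sailor coin sailor: 3
  eat eat eat: 2
  eat sailor coin: 2
  … (1 more repeated)
20 duplicate windows → 42 − 20 = 22 distinct.

22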